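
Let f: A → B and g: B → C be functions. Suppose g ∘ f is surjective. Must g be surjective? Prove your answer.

surjective

Let c ∈ C. Since g ∘ f is surjective, some a ∈ A has g(f(a)) = c. Then b = f(a) ∈ B satisfies g(b) = c. So g is surjective.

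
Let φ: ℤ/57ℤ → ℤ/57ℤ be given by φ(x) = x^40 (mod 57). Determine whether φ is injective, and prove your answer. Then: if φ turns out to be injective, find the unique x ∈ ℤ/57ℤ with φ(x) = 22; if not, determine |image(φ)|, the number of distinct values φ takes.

20

φ(8): Repeated squaring mod 57: 8^1 ≡ 8, 8^2 ≡ 8² = 64 ≡ 7, 8^4 ≡ 7² = 49, 8^8 ≡ 49² = 2401 ≡ 7, 8^16 ≡ 7² = 49, 8^32 ≡ 49² = 2401 ≡ 7. Since 40 = 32 + 8, 8^40 ≡ 7·7: 7·7 = 49. So 8^40 ≡ 49 (mod 57).
φ(11): Repeated squaring mod 57: 11^1 ≡ 11, 11^2 ≡ 11² = 121 ≡ 7, 11^4 ≡ 7² = 49, 11^8 ≡ 49² = 2401 ≡ 7, 11^16 ≡ 7² = 49, 11^32 ≡ 49² = 2401 ≡ 7. Since 40 = 32 + 8, 11^40 ≡ 7·7: 7·7 = 49. So 11^40 ≡ 49 (mod 57).
So φ(8) = φ(11) = 49 while 8 ≠ 11, hence φ is not injective.
Since φ is not injective, we determine |image(φ)|. Computing x^40 mod 57 for each x (by repeated squaring, reducing mod 57 at every step), the values φ(0), φ(1), …, φ(56) are: 0, 1, 16, 24, 28, 55, 42, 7, 49, 6, 25, 49, 45, 4, 55, 9, 43, 16, 39, 19, 1, 54, 43, 28, 36, 4, 7, 30, 25, 25, 30, 7, 4, 36, 28, 43, 54, 1, 19, 39, 16, 43, 9, 55, 4, 45, 49, 25, 6, 49, 7, 42, 55, 28, 24, 16, 1.
The distinct values are {0, 1, 4, 6, 7, 9, 16, 19, 24, 25, 28, 30, 36, 39, 42, 43, 45, 49, 54, 55}; there are 20 of them.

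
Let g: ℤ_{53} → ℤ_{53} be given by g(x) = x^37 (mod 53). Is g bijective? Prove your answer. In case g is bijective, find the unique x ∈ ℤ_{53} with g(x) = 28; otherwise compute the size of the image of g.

47

Since 53 is prime, the nonzero elements of ℤ_{53} form a cyclic group of order 52.
As gcd(37, 52) = 1, raising to the 37th power is a bijection on this group: if a^37 ≡ b^37 then (ab^{−1})^37 = 1, and the only element of order dividing gcd(37, 52) = 1 is 1, so a = b.
With g(0) = 0 this makes g injective on all of ℤ_{53}, hence bijective (finite equal-size domain and codomain). In particular g is bijective.
Since g is bijective, we find the preimage of 28. The inverse of x ↦ x^37 on (ℤ_{53})^× is x ↦ x^45, because 37·45 = 1665 = 32·52 + 1 ≡ 1 (mod 52) and x^{52} = 1 for x ≠ 0 (Fermat). So g⁻¹(28) = 28^45 mod 53.
Repeated squaring mod 53: 28^1 ≡ 28, 28^2 ≡ 28² = 784 ≡ 42, 28^4 ≡ 42² = 1764 ≡ 15, 28^8 ≡ 15² = 225 ≡ 13, 28^16 ≡ 13² = 169 ≡ 10, 28^32 ≡ 10² = 100 ≡ 47. Since 45 = 32 + 8 + 4 + 1, 28^45 ≡ 47·13·15·28: 47·13 = 611 ≡ 28, then 28·15 = 420 ≡ 49, then 49·28 = 1372 ≡ 47. So 28^45 ≡ 47 (mod 53).
Hence g⁻¹(28) = 47.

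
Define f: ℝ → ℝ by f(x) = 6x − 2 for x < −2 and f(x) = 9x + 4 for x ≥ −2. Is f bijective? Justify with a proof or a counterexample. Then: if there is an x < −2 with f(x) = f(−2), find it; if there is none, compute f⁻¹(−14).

-2

Both pieces are strictly increasing (slopes 6 and 9), so each is injective on its own interval.
The left piece maps (−∞, −2) onto (−∞, −14); the right piece maps [−2, ∞) onto [−14, ∞).
Since −14 = −14, the images partition ℝ: f is injective and surjective, hence bijective.
Because the two images are disjoint, no x < −2 has f(x) = f(−2), so we compute f⁻¹(−14): −14 lies in [−14, ∞), so solve 9x + 4 = −14: x = (−14 − 4)/9 = −2.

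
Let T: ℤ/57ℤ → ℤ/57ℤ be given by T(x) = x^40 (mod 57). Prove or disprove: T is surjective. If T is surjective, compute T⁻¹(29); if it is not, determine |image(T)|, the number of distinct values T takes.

20

T(8): Repeated squaring mod 57: 8^1 ≡ 8, 8^2 ≡ 8² = 64 ≡ 7, 8^4 ≡ 7² = 49, 8^8 ≡ 49² = 2401 ≡ 7, 8^16 ≡ 7² = 49, 8^32 ≡ 49² = 2401 ≡ 7. Since 40 = 32 + 8, 8^40 ≡ 7·7: 7·7 = 49. So 8^40 ≡ 49 (mod 57).
T(11): Repeated squaring mod 57: 11^1 ≡ 11, 11^2 ≡ 11² = 121 ≡ 7, 11^4 ≡ 7² = 49, 11^8 ≡ 49² = 2401 ≡ 7, 11^16 ≡ 7² = 49, 11^32 ≡ 49² = 2401 ≡ 7. Since 40 = 32 + 8, 11^40 ≡ 7·7: 7·7 = 49. So 11^40 ≡ 49 (mod 57).
So T(8) = T(11) = 49 while 8 ≠ 11, hence T is not injective.
A non-injective map from the 57-element set ℤ/57ℤ to itself takes at most 56 distinct values, so it cannot be surjective. Therefore T is not surjective.
Since T is not surjective, we determine |image(T)|. Computing x^40 mod 57 for each x (by repeated squaring, reducing mod 57 at every step), the values T(0), T(1), …, T(56) are: 0, 1, 16, 24, 28, 55, 42, 7, 49, 6, 25, 49, 45, 4, 55, 9, 43, 16, 39, 19, 1, 54, 43, 28, 36, 4, 7, 30, 25, 25, 30, 7, 4, 36, 28, 43, 54, 1, 19, 39, 16, 43, 9, 55, 4, 45, 49, 25, 6, 49, 7, 42, 55, 28, 24, 16, 1.
The distinct values are {0, 1, 4, 6, 7, 9, 16, 19, 24, 25, 28, 30, 36, 39, 42, 43, 45, 49, 54, 55}; there are 20 of them.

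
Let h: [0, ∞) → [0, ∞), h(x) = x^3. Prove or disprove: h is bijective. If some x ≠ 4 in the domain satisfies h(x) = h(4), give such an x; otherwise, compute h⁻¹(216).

6

On [0, ∞), x ↦ x^3 is strictly increasing (injective) and for any y ∈ [0, ∞) the 3rd root y^{1/3} lies in [0, ∞) (surjective). So h is bijective.
Since x ↦ x^3 is strictly increasing on [0, ∞), it is injective there, so no x ≠ 4 in the domain has h(x) = h(4). We therefore compute h⁻¹(216) = 216^{1/3} = 6 (indeed 6^3 = 216).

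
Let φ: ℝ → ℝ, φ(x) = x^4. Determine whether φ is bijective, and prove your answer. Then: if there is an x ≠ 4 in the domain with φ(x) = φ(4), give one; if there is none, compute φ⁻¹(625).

-4

φ(4) = 256 = (−4)^4 = φ(−4) (since 4 is even), with 4 ≠ −4. So φ is not injective, hence not bijective.
For the follow-up, such an x exists: taking x = −4 ∈ ℝ gives φ(−4) = 256 = φ(4) with −4 ≠ 4.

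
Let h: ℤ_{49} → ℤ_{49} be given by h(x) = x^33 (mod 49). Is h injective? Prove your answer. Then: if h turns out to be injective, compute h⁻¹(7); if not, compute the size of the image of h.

h(3): Repeated squaring mod 49: 3^1 ≡ 3, 3^2 ≡ 3² = 9, 3^4 ≡ 9² = 81 ≡ 32, 3^8 ≡ 32² = 1024 ≡ 44, 3^16 ≡ 44² = 1936 ≡ 25, 3^32 ≡ 25² = 625 ≡ 37. Since 33 = 32 + 1, 3^33 ≡ 37·3: 37·3 = 111 ≡ 13. So 3^33 ≡ 13 (mod 49).
h(5): Repeated squaring mod 49: 5^1 ≡ 5, 5^2 ≡ 5² = 25, 5^4 ≡ 25² = 625 ≡ 37, 5^8 ≡ 37² = 1369 ≡ 46, 5^16 ≡ 46² = 2116 ≡ 9, 5^32 ≡ 9² = 81 ≡ 32. Since 33 = 32 + 1, 5^33 ≡ 32·5: 32·5 = 160 ≡ 13. So 5^33 ≡ 13 (mod 49).
So h(3) = h(5) = 13 while 3 ≠ 5, hence h is not injective.
Since h is not injective, we determine |image(h)|. Computing x^33 mod 49 for each x (by repeated squaring, reducing mod 49 at every step), the values h(0), h(1), …, h(48) are: 0, 1, 29, 13, 8, 13, 34, 0, 36, 22, 34, 29, 6, 20, 0, 22, 15, 6, 1, 48, 6, 0, 8, 8, 27, 22, 41, 41, 0, 43, 1, 48, 43, 34, 27, 0, 29, 43, 20, 15, 27, 13, 0, 15, 36, 41, 36, 20, 48.
The distinct values are {0, 1, 6, 8, 13, 15, 20, 22, 27, 29, 34, 36, 41, 43, 48}; there are 15 of them.

15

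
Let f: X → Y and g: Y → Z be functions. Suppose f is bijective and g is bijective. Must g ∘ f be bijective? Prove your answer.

bijective

Injectivity: if g(f(u)) = g(f(v)) then f(u) = f(v) (g injective) so u = v (f injective).
Surjectivity: for c ∈ Z pick b with g(b) = c, then a with f(a) = b; then (g ∘ f)(a) = c.
Thus g ∘ f is bijective.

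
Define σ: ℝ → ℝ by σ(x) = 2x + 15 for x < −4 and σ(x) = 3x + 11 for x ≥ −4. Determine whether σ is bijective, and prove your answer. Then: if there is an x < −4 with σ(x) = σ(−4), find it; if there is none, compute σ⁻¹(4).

-8

Both pieces are strictly increasing (slopes 2 and 3), so each is injective on its own interval.
The left piece maps (−∞, −4) onto (−∞, 7); the right piece maps [−4, ∞) onto [−1, ∞).
These images overlap. In particular σ(−4) = −1 (right piece), and solving 2x + 15 = −1 on the left piece gives x = −8 < −4.
So σ(−8) = σ(−4) with −8 ≠ −4, and σ is not injective, hence not bijective. This x = −8 is the requested value below −4.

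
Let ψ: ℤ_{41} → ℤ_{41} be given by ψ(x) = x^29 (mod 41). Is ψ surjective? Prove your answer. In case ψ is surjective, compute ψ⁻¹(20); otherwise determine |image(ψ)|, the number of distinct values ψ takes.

Since 41 is prime, the nonzero elements of ℤ_{41} form a cyclic group of order 40.
As gcd(29, 40) = 1, raising to the 29th power is a bijection on this group: if x_1^29 ≡ x_2^29 then (x_1x_2^{−1})^29 = 1, and the only element of order dividing gcd(29, 40) = 1 is 1, so x_1 = x_2.
With ψ(0) = 0 this makes ψ injective on all of ℤ_{41}, hence bijective (finite equal-size domain and codomain). In particular ψ is surjective.
Since ψ is surjective, we find the preimage of 20. The inverse of x ↦ x^29 on (ℤ_{41})^× is x ↦ x^29, because 29·29 = 841 = 21·40 + 1 ≡ 1 (mod 40) and x^{40} = 1 for x ≠ 0 (Fermat). So ψ⁻¹(20) = 20^29 mod 41.
Repeated squaring mod 41: 20^1 ≡ 20, 20^2 ≡ 20² = 400 ≡ 31, 20^4 ≡ 31² = 961 ≡ 18, 20^8 ≡ 18² = 324 ≡ 37, 20^16 ≡ 37² = 1369 ≡ 16. Since 29 = 16 + 8 + 4 + 1, 20^29 ≡ 16·37·18·20: 16·37 = 592 ≡ 18, then 18·18 = 324 ≡ 37, then 37·20 = 740 ≡ 2. So 20^29 ≡ 2 (mod 41).
Hence ψ⁻¹(20) = 2.

2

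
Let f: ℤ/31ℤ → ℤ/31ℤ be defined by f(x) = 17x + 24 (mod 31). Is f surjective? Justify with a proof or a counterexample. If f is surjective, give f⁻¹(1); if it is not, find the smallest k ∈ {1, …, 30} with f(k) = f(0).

26

Since gcd(17, 31) = 1, 17 is invertible modulo 31. Euclid's algorithm: 31 = 1·17 + 14, 17 = 1·14 + 3, 14 = 4·3 + 2, 3 = 1·2 + 1; back-substituting gives 1 = 11·17 − 6·31, so 17⁻¹ ≡ 11 (mod 31).
Then y ↦ 11(y − 24) is a two-sided inverse to f, so every y ∈ ℤ/31ℤ has a preimage.
Thus f is surjective.
Since f is surjective, we compute f⁻¹(1): solve 17x + 24 ≡ 1 (mod 31), i.e. 17x ≡ 8 (mod 31).
Multiplying by 17⁻¹ = 11 gives x ≡ 11·8 = 88 = 2·31 + 26 ≡ 26 (mod 31).
Check: f(26) = 17·26 + 24 = 466 = 15·31 + 1 ≡ 1 (mod 31).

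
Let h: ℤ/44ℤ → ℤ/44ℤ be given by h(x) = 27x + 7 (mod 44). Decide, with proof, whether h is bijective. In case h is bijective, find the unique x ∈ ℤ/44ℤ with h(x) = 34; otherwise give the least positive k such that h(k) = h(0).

1

Suppose h(u) = h(v) in ℤ/44ℤ. Then 27u + 7 ≡ 27v + 7 (mod 44), so 27(u − v) ≡ 0 (mod 44).
Since gcd(27, 44) = 1, 27 is invertible modulo 44, hence u − v ≡ 0 (mod 44), i.e. u = v.
We now compute 27⁻¹ mod 44 explicitly. Euclid's algorithm: 44 = 1·27 + 17, 27 = 1·17 + 10, 17 = 1·10 + 7, 10 = 1·7 + 3, 7 = 2·3 + 1; back-substituting gives 1 = 31·27 − 19·44, so 27⁻¹ ≡ 31 (mod 44).
Then y ↦ 31(y − 7) is a two-sided inverse to h, so every y ∈ ℤ/44ℤ has a preimage.
Thus h is bijective.
Since h is bijective, we find h⁻¹(34): we need 27x ≡ 34 − 7 ≡ 27 (mod 44). Using 27⁻¹ = 31: x ≡ 31·27 = 837 = 19·44 + 1, so x = 1.
Check: h(1) = 27·1 + 7 = 34 ≡ 34 (mod 44).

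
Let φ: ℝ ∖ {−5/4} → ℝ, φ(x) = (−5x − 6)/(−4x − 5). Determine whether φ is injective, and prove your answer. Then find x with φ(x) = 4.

Suppose φ(s) = φ(t). Cross-multiplying: (−5s − 6)(−4t − 5) = (−5t − 6)(−4s − 5).
Expanding both sides and cancelling the symmetric terms leaves 1·(s − t) = 0. Since 1 ≠ 0, s = t. Thus φ is injective.
Solving φ(x) = 4: cross-multiplying gives −5x − 6 = 4(−4x − 5), which rearranges to 11x = −14, so x = −14/11.

-14/11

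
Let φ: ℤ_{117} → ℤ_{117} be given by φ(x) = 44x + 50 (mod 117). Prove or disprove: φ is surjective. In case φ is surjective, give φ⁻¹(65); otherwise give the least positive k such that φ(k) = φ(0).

Since gcd(44, 117) = 1, 44 is invertible modulo 117. Euclid's algorithm: 117 = 2·44 + 29, 44 = 1·29 + 15, 29 = 1·15 + 14, 15 = 1·14 + 1; back-substituting gives 1 = 8·44 − 3·117, so 44⁻¹ ≡ 8 (mod 117).
Then y ↦ 8(y − 50) is a two-sided inverse to φ, so every y ∈ ℤ_{117} has a preimage.
Hence φ is surjective.
Since φ is surjective, we find φ⁻¹(65): we need 44x ≡ 65 − 50 ≡ 15 (mod 117). Using 44⁻¹ = 8: x ≡ 8·15 = 120 = 1·117 + 3, so x = 3.
Check: φ(3) = 44·3 + 50 = 182 = 1·117 + 65 ≡ 65 (mod 117).

3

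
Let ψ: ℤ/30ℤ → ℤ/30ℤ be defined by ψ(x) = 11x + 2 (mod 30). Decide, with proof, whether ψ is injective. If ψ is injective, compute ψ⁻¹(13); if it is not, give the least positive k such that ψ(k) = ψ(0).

1

If ψ(s) = ψ(t), then 11s ≡ 11t (mod 30). Because gcd(11, 30) = 1, we may cancel 11 to get s ≡ t (mod 30).
Hence ψ is injective.
We now compute 11⁻¹ mod 30 explicitly. Euclid's algorithm: 30 = 2·11 + 8, 11 = 1·8 + 3, 8 = 2·3 + 2, 3 = 1·2 + 1; back-substituting gives 1 = 11·11 − 4·30, so 11⁻¹ ≡ 11 (mod 30).
Since ψ is injective, we find ψ⁻¹(13): we need 11x ≡ 13 − 2 ≡ 11 (mod 30). Using 11⁻¹ = 11: x ≡ 11·11 = 121 = 4·30 + 1, so x = 1.
Check: ψ(1) = 11·1 + 2 = 13 ≡ 13 (mod 30).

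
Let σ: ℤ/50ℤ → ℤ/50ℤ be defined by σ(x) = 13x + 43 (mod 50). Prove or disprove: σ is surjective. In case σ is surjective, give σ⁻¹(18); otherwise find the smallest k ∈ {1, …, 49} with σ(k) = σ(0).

Since gcd(13, 50) = 1, 13 is invertible modulo 50. Euclid's algorithm: 50 = 3·13 + 11, 13 = 1·11 + 2, 11 = 5·2 + 1; back-substituting gives 1 = 27·13 − 7·50, so 13⁻¹ ≡ 27 (mod 50).
For any y ∈ ℤ/50ℤ, x = 27(y − 43) mod 50 satisfies σ(x) = 13·27(y − 43) + 43 ≡ y (since 13·27 ≡ 1 mod 50). So every y has a preimage.
Therefore σ is surjective.
Since σ is surjective, we find σ⁻¹(18): we need 13x ≡ 18 − 43 ≡ 25 (mod 50). Using 13⁻¹ = 27: x ≡ 27·25 = 675 = 13·50 + 25, so x = 25.
Check: σ(25) = 13·25 + 43 = 368 = 7·50 + 18 ≡ 18 (mod 50).

25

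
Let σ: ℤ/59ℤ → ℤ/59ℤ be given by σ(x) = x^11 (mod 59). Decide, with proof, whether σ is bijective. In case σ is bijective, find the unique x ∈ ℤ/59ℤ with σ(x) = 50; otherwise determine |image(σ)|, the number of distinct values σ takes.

33

Since 59 is prime, the nonzero elements of ℤ/59ℤ form a cyclic group of order 58.
As gcd(11, 58) = 1, raising to the 11th power is a bijection on this group: if x_1^11 ≡ x_2^11 then (x_1x_2^{−1})^11 = 1, and the only element of order dividing gcd(11, 58) = 1 is 1, so x_1 = x_2.
With σ(0) = 0 this makes σ injective on all of ℤ/59ℤ, hence bijective (finite equal-size domain and codomain). In particular σ is bijective.
Since σ is bijective, we find the preimage of 50. The inverse of x ↦ x^11 on (ℤ/59ℤ)^× is x ↦ x^37, because 11·37 = 407 = 7·58 + 1 ≡ 1 (mod 58) and x^{58} = 1 for x ≠ 0 (Fermat). So σ⁻¹(50) = 50^37 mod 59.
Repeated squaring mod 59: 50^1 ≡ 50, 50^2 ≡ 50² = 2500 ≡ 22, 50^4 ≡ 22² = 484 ≡ 12, 50^8 ≡ 12² = 144 ≡ 26, 50^16 ≡ 26² = 676 ≡ 27, 50^32 ≡ 27² = 729 ≡ 21. Since 37 = 32 + 4 + 1, 50^37 ≡ 21·12·50: 21·12 = 252 ≡ 16, then 16·50 = 800 ≡ 33. So 50^37 ≡ 33 (mod 59).
Hence σ⁻¹(50) = 33.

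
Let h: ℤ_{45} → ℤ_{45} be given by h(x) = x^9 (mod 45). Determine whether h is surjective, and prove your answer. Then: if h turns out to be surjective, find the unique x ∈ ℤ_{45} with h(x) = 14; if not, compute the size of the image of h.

15

h(0) = 0^9 = 0.
h(15): Repeated squaring mod 45: 15^1 ≡ 15, 15^2 ≡ 15² = 225 ≡ 0, 15^4 ≡ 0² = 0, 15^8 ≡ 0² = 0. Since 9 = 8 + 1, 15^9 ≡ 0·15: 0·15 = 0. So 15^9 ≡ 0 (mod 45).
So h(0) = h(15) = 0 while 0 ≠ 15, so h is not injective.
A non-injective map from the 45-element set ℤ_{45} to itself takes at most 44 distinct values, so it cannot be surjective. Therefore h is not surjective.
Since h is not surjective, we determine |image(h)|. Computing x^9 mod 45 for each x (by repeated squaring, reducing mod 45 at every step), the values h(0), h(1), …, h(44) are: 0, 1, 17, 18, 19, 35, 36, 37, 8, 9, 10, 26, 27, 28, 44, 0, 1, 17, 18, 19, 35, 36, 37, 8, 9, 10, 26, 27, 28, 44, 0, 1, 17, 18, 19, 35, 36, 37, 8, 9, 10, 26, 27, 28, 44.
The distinct values are {0, 1, 8, 9, 10, 17, 18, 19, 26, 27, 28, 35, 36, 37, 44}; there are 15 of them.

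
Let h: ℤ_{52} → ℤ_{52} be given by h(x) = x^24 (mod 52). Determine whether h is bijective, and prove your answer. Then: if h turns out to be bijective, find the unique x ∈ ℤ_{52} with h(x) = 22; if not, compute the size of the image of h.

h(1) = 1^24 = 1.
h(3): Repeated squaring mod 52: 3^1 ≡ 3, 3^2 ≡ 3² = 9, 3^4 ≡ 9² = 81 ≡ 29, 3^8 ≡ 29² = 841 ≡ 9, 3^16 ≡ 9² = 81 ≡ 29. Since 24 = 16 + 8, 3^24 ≡ 29·9: 29·9 = 261 ≡ 1. So 3^24 ≡ 1 (mod 52).
So h(1) = h(3) = 1 while 1 ≠ 3, therefore h is not injective, hence not bijective.
Since h is not bijective, we determine |image(h)|. Computing x^24 mod 52 for each x (by repeated squaring, reducing mod 52 at every step), the values h(0), h(1), …, h(51) are: 0, 1, 40, 1, 40, 1, 40, 1, 40, 1, 40, 1, 40, 13, 40, 1, 40, 1, 40, 1, 40, 1, 40, 1, 40, 1, 0, 1, 40, 1, 40, 1, 40, 1, 40, 1, 40, 1, 40, 13, 40, 1, 40, 1, 40, 1, 40, 1, 40, 1, 40, 1.
The distinct values are {0, 1, 13, 40}; there are 4 of them.

4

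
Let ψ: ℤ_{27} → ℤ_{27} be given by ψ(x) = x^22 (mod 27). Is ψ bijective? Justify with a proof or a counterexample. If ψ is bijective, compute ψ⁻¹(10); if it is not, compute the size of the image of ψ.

ψ(0) = 0^22 = 0.
ψ(3): Repeated squaring mod 27: 3^1 ≡ 3, 3^2 ≡ 3² = 9, 3^4 ≡ 9² = 81 ≡ 0, 3^8 ≡ 0² = 0, 3^16 ≡ 0² = 0. Since 22 = 16 + 4 + 2, 3^22 ≡ 0·0·9: 0·0 = 0, then 0·9 = 0. So 3^22 ≡ 0 (mod 27).
So ψ(0) = ψ(3) = 0 while 0 ≠ 3, thus ψ is not injective, hence not bijective.
Since ψ is not bijective, we determine |image(ψ)|. Computing x^22 mod 27 for each x (by repeated squaring, reducing mod 27 at every step), the values ψ(0), ψ(1), …, ψ(26) are: 0, 1, 16, 0, 13, 4, 0, 25, 19, 0, 10, 7, 0, 22, 22, 0, 7, 10, 0, 19, 25, 0, 4, 13, 0, 16, 1.
The distinct values are {0, 1, 4, 7, 10, 13, 16, 19, 22, 25}; there are 10 of them.

10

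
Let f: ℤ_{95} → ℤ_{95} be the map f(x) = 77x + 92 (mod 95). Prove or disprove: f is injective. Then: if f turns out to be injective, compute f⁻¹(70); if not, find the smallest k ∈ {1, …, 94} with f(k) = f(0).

Suppose f(a) = f(b) in ℤ_{95}. Then 77a + 92 ≡ 77b + 92 (mod 95), so 77(a − b) ≡ 0 (mod 95).
Since gcd(77, 95) = 1, 77 is invertible modulo 95, thus a − b ≡ 0 (mod 95), i.e. a = b.
Thus f is injective.
We now compute 77⁻¹ mod 95 explicitly. Euclid's algorithm: 95 = 1·77 + 18, 77 = 4·18 + 5, 18 = 3·5 + 3, 5 = 1·3 + 2, 3 = 1·2 + 1; back-substituting gives 1 = 58·77 − 47·95, so 77⁻¹ ≡ 58 (mod 95).
Since f is injective, we compute f⁻¹(70): solve 77x + 92 ≡ 70 (mod 95), i.e. 77x ≡ 73 (mod 95).
Multiplying by 77⁻¹ = 58 gives x ≡ 58·73 = 4234 = 44·95 + 54 ≡ 54 (mod 95).
Check: f(54) = 77·54 + 92 = 4250 = 44·95 + 70 ≡ 70 (mod 95).

54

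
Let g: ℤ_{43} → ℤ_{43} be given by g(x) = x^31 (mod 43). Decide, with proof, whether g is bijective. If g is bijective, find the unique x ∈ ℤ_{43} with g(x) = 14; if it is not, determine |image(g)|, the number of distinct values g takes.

9

Since 43 is prime, the nonzero elements of ℤ_{43} form a cyclic group of order 42.
As gcd(31, 42) = 1, raising to the 31st power is a bijection on this group: if a^31 ≡ b^31 then (ab^{−1})^31 = 1, and the only element of order dividing gcd(31, 42) = 1 is 1, so a = b.
With g(0) = 0 this makes g injective on all of ℤ_{43}, hence bijective (finite equal-size domain and codomain). In particular g is bijective.
Since g is bijective, we find the preimage of 14. The inverse of x ↦ x^31 on (ℤ_{43})^× is x ↦ x^19, because 31·19 = 589 = 14·42 + 1 ≡ 1 (mod 42) and x^{42} = 1 for x ≠ 0 (Fermat). So g⁻¹(14) = 14^19 mod 43.
Repeated squaring mod 43: 14^1 ≡ 14, 14^2 ≡ 14² = 196 ≡ 24, 14^4 ≡ 24² = 576 ≡ 17, 14^8 ≡ 17² = 289 ≡ 31, 14^16 ≡ 31² = 961 ≡ 15. Since 19 = 16 + 2 + 1, 14^19 ≡ 15·24·14: 15·24 = 360 ≡ 16, then 16·14 = 224 ≡ 9. So 14^19 ≡ 9 (mod 43).
Hence g⁻¹(14) = 9.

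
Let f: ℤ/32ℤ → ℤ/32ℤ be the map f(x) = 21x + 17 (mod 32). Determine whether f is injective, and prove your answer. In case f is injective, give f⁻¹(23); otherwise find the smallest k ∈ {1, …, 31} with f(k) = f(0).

Recall: injectivity means: for all u, v in the domain, f(u) = f(v) implies u = v.
If f(u) = f(v), then 21u ≡ 21v (mod 32). Because gcd(21, 32) = 1, we may cancel 21 to get u ≡ v (mod 32).
So f is injective.
We now compute 21⁻¹ mod 32 explicitly. Euclid's algorithm: 32 = 1·21 + 11, 21 = 1·11 + 10, 11 = 1·10 + 1; back-substituting gives 1 = 29·21 − 19·32, so 21⁻¹ ≡ 29 (mod 32).
Since f is injective, we compute f⁻¹(23): solve 21x + 17 ≡ 23 (mod 32), i.e. 21x ≡ 6 (mod 32).
Multiplying by 21⁻¹ = 29 gives x ≡ 29·6 = 174 = 5·32 + 14 ≡ 14 (mod 32).
Check: f(14) = 21·14 + 17 = 311 = 9·32 + 23 ≡ 23 (mod 32).

14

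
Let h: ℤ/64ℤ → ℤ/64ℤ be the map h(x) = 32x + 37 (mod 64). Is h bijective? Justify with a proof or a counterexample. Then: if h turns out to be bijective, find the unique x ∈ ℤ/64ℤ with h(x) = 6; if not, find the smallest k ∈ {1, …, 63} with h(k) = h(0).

2

We have gcd(32, 64) = 32 > 1. Taking a = 0 and b = 2: h(0) = 37 and h(2) = 32·2 + 37 = 101 ≡ 37 (mod 64).
So h(0) = h(2) while 0 ≠ 2, thus h is not injective, hence not bijective.
Since h is not bijective, we find the least positive k with h(k) = h(0): this means 32k ≡ 0 (mod 64), i.e. 64 ∣ 32k. Since gcd(32, 64) = 32, dividing through by 32 this holds exactly when 2 ∣ k.
The smallest positive such k is 2.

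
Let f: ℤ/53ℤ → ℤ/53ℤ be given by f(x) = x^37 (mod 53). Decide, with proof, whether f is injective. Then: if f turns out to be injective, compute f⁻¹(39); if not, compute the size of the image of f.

26

Since 53 is prime, the nonzero elements of ℤ/53ℤ form a cyclic group of order 52.
As gcd(37, 52) = 1, raising to the 37th power is a bijection on this group: if u^37 ≡ v^37 then (uv^{−1})^37 = 1, and the only element of order dividing gcd(37, 52) = 1 is 1, so u = v.
With f(0) = 0 this makes f injective on all of ℤ/53ℤ, hence bijective (finite equal-size domain and codomain). In particular f is injective.
Since f is injective, we find the preimage of 39. The inverse of x ↦ x^37 on (ℤ/53ℤ)^× is x ↦ x^45, because 37·45 = 1665 = 32·52 + 1 ≡ 1 (mod 52) and x^{52} = 1 for x ≠ 0 (Fermat). So f⁻¹(39) = 39^45 mod 53.
Repeated squaring mod 53: 39^1 ≡ 39, 39^2 ≡ 39² = 1521 ≡ 37, 39^4 ≡ 37² = 1369 ≡ 44, 39^8 ≡ 44² = 1936 ≡ 28, 39^16 ≡ 28² = 784 ≡ 42, 39^32 ≡ 42² = 1764 ≡ 15. Since 45 = 32 + 8 + 4 + 1, 39^45 ≡ 15·28·44·39: 15·28 = 420 ≡ 49, then 49·44 = 2156 ≡ 36, then 36·39 = 1404 ≡ 26. So 39^45 ≡ 26 (mod 53).
Hence f⁻¹(39) = 26.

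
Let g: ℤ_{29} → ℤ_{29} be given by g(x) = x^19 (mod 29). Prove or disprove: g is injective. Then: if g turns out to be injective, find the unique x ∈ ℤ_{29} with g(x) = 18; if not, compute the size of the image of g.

Since 29 is prime, the nonzero elements of ℤ_{29} form a cyclic group of order 28.
As gcd(19, 28) = 1, raising to the 19th power is a bijection on this group: if a^19 ≡ b^19 then (ab^{−1})^19 = 1, and the only element of order dividing gcd(19, 28) = 1 is 1, so a = b.
With g(0) = 0 this makes g injective on all of ℤ_{29}, hence bijective (finite equal-size domain and codomain). In particular g is injective.
Since g is injective, we find the preimage of 18. The inverse of x ↦ x^19 on (ℤ_{29})^× is x ↦ x^3, because 19·3 = 57 = 2·28 + 1 ≡ 1 (mod 28) and x^{28} = 1 for x ≠ 0 (Fermat). So g⁻¹(18) = 18^3 mod 29.
Repeated squaring mod 29: 18^1 ≡ 18, 18^2 ≡ 18² = 324 ≡ 5. Since 3 = 2 + 1, 18^3 ≡ 5·18: 5·18 = 90 ≡ 3. So 18^3 ≡ 3 (mod 29).
Hence g⁻¹(18) = 3.

3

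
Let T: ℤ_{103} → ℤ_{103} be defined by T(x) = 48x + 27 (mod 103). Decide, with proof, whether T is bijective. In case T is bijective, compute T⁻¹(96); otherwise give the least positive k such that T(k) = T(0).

98

Suppose T(x_1) = T(x_2) in ℤ_{103}. Then 48x_1 + 27 ≡ 48x_2 + 27 (mod 103), hence 48(x_1 − x_2) ≡ 0 (mod 103).
Since gcd(48, 103) = 1, 48 is invertible modulo 103, therefore x_1 − x_2 ≡ 0 (mod 103), i.e. x_1 = x_2.
We now compute 48⁻¹ mod 103 explicitly. Euclid's algorithm: 103 = 2·48 + 7, 48 = 6·7 + 6, 7 = 1·6 + 1; back-substituting gives 1 = 88·48 − 41·103, so 48⁻¹ ≡ 88 (mod 103).
Then y ↦ 88(y − 27) is a two-sided inverse to T, so every y ∈ ℤ_{103} has a preimage.
Therefore T is bijective.
Since T is bijective, we compute T⁻¹(96): solve 48x + 27 ≡ 96 (mod 103), i.e. 48x ≡ 69 (mod 103).
Multiplying by 48⁻¹ = 88 gives x ≡ 88·69 = 6072 = 58·103 + 98 ≡ 98 (mod 103).
Check: T(98) = 48·98 + 27 = 4731 = 45·103 + 96 ≡ 96 (mod 103).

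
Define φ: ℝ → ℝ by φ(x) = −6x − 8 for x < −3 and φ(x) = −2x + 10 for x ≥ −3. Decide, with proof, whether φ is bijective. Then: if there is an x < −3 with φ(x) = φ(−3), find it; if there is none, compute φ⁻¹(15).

-4

Both pieces are strictly decreasing (slopes −6 and −2), so each is injective on its own interval.
The left piece maps (−∞, −3) onto (10, ∞); the right piece maps [−3, ∞) onto (−∞, 16].
These images overlap. In particular φ(−3) = 16 (right piece), and solving −6x − 8 = 16 on the left piece gives x = −4 < −3.
So φ(−4) = φ(−3) with −4 ≠ −3, and φ is not injective, hence not bijective. This x = −4 is the requested value below −3.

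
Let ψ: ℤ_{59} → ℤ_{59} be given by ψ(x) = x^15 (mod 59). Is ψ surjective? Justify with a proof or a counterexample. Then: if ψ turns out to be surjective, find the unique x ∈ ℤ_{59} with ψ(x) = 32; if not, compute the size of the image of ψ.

38

Since 59 is prime, the nonzero elements of ℤ_{59} form a cyclic group of order 58.
As gcd(15, 58) = 1, raising to the 15th power is a bijection on this group: if u^15 ≡ v^15 then (uv^{−1})^15 = 1, and the only element of order dividing gcd(15, 58) = 1 is 1, so u = v.
With ψ(0) = 0 this makes ψ injective on all of ℤ_{59}, hence bijective (finite equal-size domain and codomain). In particular ψ is surjective.
Since ψ is surjective, we find the preimage of 32. The inverse of x ↦ x^15 on (ℤ_{59})^× is x ↦ x^31, because 15·31 = 465 = 8·58 + 1 ≡ 1 (mod 58) and x^{58} = 1 for x ≠ 0 (Fermat). So ψ⁻¹(32) = 32^31 mod 59.
Repeated squaring mod 59: 32^1 ≡ 32, 32^2 ≡ 32² = 1024 ≡ 21, 32^4 ≡ 21² = 441 ≡ 28, 32^8 ≡ 28² = 784 ≡ 17, 32^16 ≡ 17² = 289 ≡ 53. Since 31 = 16 + 8 + 4 + 2 + 1, 32^31 ≡ 53·17·28·21·32: 53·17 = 901 ≡ 16, then 16·28 = 448 ≡ 35, then 35·21 = 735 ≡ 27, then 27·32 = 864 ≡ 38. So 32^31 ≡ 38 (mod 59).
Hence ψ⁻¹(32) = 38.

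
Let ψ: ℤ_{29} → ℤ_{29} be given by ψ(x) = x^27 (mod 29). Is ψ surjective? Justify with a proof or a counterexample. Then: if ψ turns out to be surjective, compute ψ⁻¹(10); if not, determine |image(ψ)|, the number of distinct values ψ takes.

3

Since 29 is prime, the nonzero elements of ℤ_{29} form a cyclic group of order 28.
As gcd(27, 28) = 1, raising to the 27th power is a bijection on this group: if a^27 ≡ b^27 then (ab^{−1})^27 = 1, and the only element of order dividing gcd(27, 28) = 1 is 1, so a = b.
With ψ(0) = 0 this makes ψ injective on all of ℤ_{29}, hence bijective (finite equal-size domain and codomain). In particular ψ is surjective.
Since ψ is surjective, we find the preimage of 10. The inverse of x ↦ x^27 on (ℤ_{29})^× is x ↦ x^27, because 27·27 = 729 = 26·28 + 1 ≡ 1 (mod 28) and x^{28} = 1 for x ≠ 0 (Fermat). So ψ⁻¹(10) = 10^27 mod 29.
Repeated squaring mod 29: 10^1 ≡ 10, 10^2 ≡ 10² = 100 ≡ 13, 10^4 ≡ 13² = 169 ≡ 24, 10^8 ≡ 24² = 576 ≡ 25, 10^16 ≡ 25² = 625 ≡ 16. Since 27 = 16 + 8 + 2 + 1, 10^27 ≡ 16·25·13·10: 16·25 = 400 ≡ 23, then 23·13 = 299 ≡ 9, then 9·10 = 90 ≡ 3. So 10^27 ≡ 3 (mod 29).
Hence ψ⁻¹(10) = 3.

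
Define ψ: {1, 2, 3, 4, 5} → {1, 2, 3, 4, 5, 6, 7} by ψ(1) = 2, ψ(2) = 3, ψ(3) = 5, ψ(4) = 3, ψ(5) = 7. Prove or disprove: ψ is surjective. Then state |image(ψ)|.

No element maps to 1, so ψ is not surjective.
The image of ψ is {2, 3, 5, 7}, which has 4 elements.

4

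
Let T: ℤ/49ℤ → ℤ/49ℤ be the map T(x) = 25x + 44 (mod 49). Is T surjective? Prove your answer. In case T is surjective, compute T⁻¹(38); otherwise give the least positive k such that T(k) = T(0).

37

Recall that T is surjective if every y in the codomain equals T(x) for some x in the domain.
Since gcd(25, 49) = 1, 25 is invertible modulo 49. Euclid's algorithm: 49 = 1·25 + 24, 25 = 1·24 + 1; back-substituting gives 1 = 2·25 − 1·49, so 25⁻¹ ≡ 2 (mod 49).
Then y ↦ 2(y − 44) is a two-sided inverse to T, so every y ∈ ℤ/49ℤ has a preimage.
So T is surjective.
Since T is surjective, we find T⁻¹(38): we need 25x ≡ 38 − 44 ≡ 43 (mod 49). Using 25⁻¹ = 2: x ≡ 2·43 = 86 = 1·49 + 37, so x = 37.
Check: T(37) = 25·37 + 44 = 969 = 19·49 + 38 ≡ 38 (mod 49).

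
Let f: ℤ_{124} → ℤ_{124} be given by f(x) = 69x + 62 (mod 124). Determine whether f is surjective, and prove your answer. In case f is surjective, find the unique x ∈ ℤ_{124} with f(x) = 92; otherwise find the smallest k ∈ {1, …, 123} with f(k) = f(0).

22

Since gcd(69, 124) = 1, 69 is invertible modulo 124. Euclid's algorithm: 124 = 1·69 + 55, 69 = 1·55 + 14, 55 = 3·14 + 13, 14 = 1·13 + 1; back-substituting gives 1 = 9·69 − 5·124, so 69⁻¹ ≡ 9 (mod 124).
Then y ↦ 9(y − 62) is a two-sided inverse to f, so every y ∈ ℤ_{124} has a preimage.
Therefore f is surjective.
Since f is surjective, we find f⁻¹(92): we need 69x ≡ 92 − 62 ≡ 30 (mod 124). Using 69⁻¹ = 9: x ≡ 9·30 = 270 = 2·124 + 22, so x = 22.
Check: f(22) = 69·22 + 62 = 1580 = 12·124 + 92 ≡ 92 (mod 124).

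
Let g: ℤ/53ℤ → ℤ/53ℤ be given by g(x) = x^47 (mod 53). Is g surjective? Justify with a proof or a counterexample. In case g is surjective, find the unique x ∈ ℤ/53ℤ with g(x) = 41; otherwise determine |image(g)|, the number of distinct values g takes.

Since 53 is prime, the nonzero elements of ℤ/53ℤ form a cyclic group of order 52.
As gcd(47, 52) = 1, raising to the 47th power is a bijection on this group: if u^47 ≡ v^47 then (uv^{−1})^47 = 1, and the only element of order dividing gcd(47, 52) = 1 is 1, so u = v.
With g(0) = 0 this makes g injective on all of ℤ/53ℤ, hence bijective (finite equal-size domain and codomain). In particular g is surjective.
Since g is surjective, we find the preimage of 41. The inverse of x ↦ x^47 on (ℤ/53ℤ)^× is x ↦ x^31, because 47·31 = 1457 = 28·52 + 1 ≡ 1 (mod 52) and x^{52} = 1 for x ≠ 0 (Fermat). So g⁻¹(41) = 41^31 mod 53.
Repeated squaring mod 53: 41^1 ≡ 41, 41^2 ≡ 41² = 1681 ≡ 38, 41^4 ≡ 38² = 1444 ≡ 13, 41^8 ≡ 13² = 169 ≡ 10, 41^16 ≡ 10² = 100 ≡ 47. Since 31 = 16 + 8 + 4 + 2 + 1, 41^31 ≡ 47·10·13·38·41: 47·10 = 470 ≡ 46, then 46·13 = 598 ≡ 15, then 15·38 = 570 ≡ 40, then 40·41 = 1640 ≡ 50. So 41^31 ≡ 50 (mod 53).
Hence g⁻¹(41) = 50.

50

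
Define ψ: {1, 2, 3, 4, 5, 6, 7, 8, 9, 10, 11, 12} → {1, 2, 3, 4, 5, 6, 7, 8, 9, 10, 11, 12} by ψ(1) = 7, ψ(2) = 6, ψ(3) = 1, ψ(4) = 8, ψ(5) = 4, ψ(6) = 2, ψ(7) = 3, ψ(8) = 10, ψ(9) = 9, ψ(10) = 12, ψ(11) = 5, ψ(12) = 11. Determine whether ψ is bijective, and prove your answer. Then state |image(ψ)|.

The values 7, 6, 1, 8, 4, 2, 3, 10, 9, 12, 5, 11 are a permutation of {1, 2, 3, 4, 5, 6, 7, 8, 9, 10, 11, 12}: each element appears exactly once.
So ψ is injective and surjective, hence bijective.
The image of ψ is {1, 2, 3, 4, 5, 6, 7, 8, 9, 10, 11, 12}, which has 12 elements.

12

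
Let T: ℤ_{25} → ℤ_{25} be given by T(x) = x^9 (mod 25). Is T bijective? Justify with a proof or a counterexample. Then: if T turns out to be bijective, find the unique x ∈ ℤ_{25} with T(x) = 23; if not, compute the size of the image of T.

T(0) = 0^9 = 0.
T(5): Repeated squaring mod 25: 5^1 ≡ 5, 5^2 ≡ 5² = 25 ≡ 0, 5^4 ≡ 0² = 0, 5^8 ≡ 0² = 0. Since 9 = 8 + 1, 5^9 ≡ 0·5: 0·5 = 0. So 5^9 ≡ 0 (mod 25).
So T(0) = T(5) = 0 while 0 ≠ 5, therefore T is not injective, hence not bijective.
Since T is not bijective, we determine |image(T)|. Computing x^9 mod 25 for each x (by repeated squaring, reducing mod 25 at every step), the values T(0), T(1), …, T(24) are: 0, 1, 12, 8, 19, 0, 21, 7, 3, 14, 0, 16, 2, 23, 9, 0, 11, 22, 18, 4, 0, 6, 17, 13, 24.
The distinct values are {0, 1, 2, 3, 4, 6, 7, 8, 9, 11, 12, 13, 14, 16, 17, 18, 19, 21, 22, 23, 24}; there are 21 of them.

21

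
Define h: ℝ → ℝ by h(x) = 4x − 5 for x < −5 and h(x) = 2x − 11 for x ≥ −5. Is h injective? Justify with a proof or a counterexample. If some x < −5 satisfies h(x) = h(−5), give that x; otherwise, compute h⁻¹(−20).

-9/2

Both pieces are strictly increasing (slopes 4 and 2), so each is injective on its own interval.
The left piece maps (−∞, −5) onto (−∞, −25); the right piece maps [−5, ∞) onto [−21, ∞).
These images are disjoint, so no value is attained by both pieces. Therefore h is injective.
Because the two images are disjoint, no x < −5 has h(x) = h(−5), so we compute h⁻¹(−20): −20 lies in [−21, ∞), so solve 2x − 11 = −20: x = (−20 + 11)/2 = −9/2.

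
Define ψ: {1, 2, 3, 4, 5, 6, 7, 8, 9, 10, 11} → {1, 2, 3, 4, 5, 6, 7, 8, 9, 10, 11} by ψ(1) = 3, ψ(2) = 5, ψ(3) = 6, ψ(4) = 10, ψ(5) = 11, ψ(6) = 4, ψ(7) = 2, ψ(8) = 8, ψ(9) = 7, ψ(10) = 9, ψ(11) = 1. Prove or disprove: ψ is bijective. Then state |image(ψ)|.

The values 3, 5, 6, 10, 11, 4, 2, 8, 7, 9, 1 are a permutation of {1, 2, 3, 4, 5, 6, 7, 8, 9, 10, 11}: each element appears exactly once.
So ψ is injective and surjective, hence bijective.
The image of ψ is {1, 2, 3, 4, 5, 6, 7, 8, 9, 10, 11}, which has 11 elements.

11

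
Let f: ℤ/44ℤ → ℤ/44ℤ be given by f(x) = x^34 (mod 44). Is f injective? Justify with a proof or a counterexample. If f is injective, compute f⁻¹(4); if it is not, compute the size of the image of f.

12

f(10): Repeated squaring mod 44: 10^1 ≡ 10, 10^2 ≡ 10² = 100 ≡ 12, 10^4 ≡ 12² = 144 ≡ 12, 10^8 ≡ 12² = 144 ≡ 12, 10^16 ≡ 12² = 144 ≡ 12, 10^32 ≡ 12² = 144 ≡ 12. Since 34 = 32 + 2, 10^34 ≡ 12·12: 12·12 = 144 ≡ 12. So 10^34 ≡ 12 (mod 44).
f(12): Repeated squaring mod 44: 12^1 ≡ 12, 12^2 ≡ 12² = 144 ≡ 12, 12^4 ≡ 12² = 144 ≡ 12, 12^8 ≡ 12² = 144 ≡ 12, 12^16 ≡ 12² = 144 ≡ 12, 12^32 ≡ 12² = 144 ≡ 12. Since 34 = 32 + 2, 12^34 ≡ 12·12: 12·12 = 144 ≡ 12. So 12^34 ≡ 12 (mod 44).
So f(10) = f(12) = 12 while 10 ≠ 12, hence f is not injective.
Since f is not injective, we determine |image(f)|. Computing x^34 mod 44 for each x (by repeated squaring, reducing mod 44 at every step), the values f(0), f(1), …, f(43) are: 0, 1, 16, 37, 36, 9, 20, 25, 4, 5, 12, 33, 12, 5, 4, 25, 20, 9, 36, 37, 16, 1, 0, 1, 16, 37, 36, 9, 20, 25, 4, 5, 12, 33, 12, 5, 4, 25, 20, 9, 36, 37, 16, 1.
The distinct values are {0, 1, 4, 5, 9, 12, 16, 20, 25, 33, 36, 37}; there are 12 of them.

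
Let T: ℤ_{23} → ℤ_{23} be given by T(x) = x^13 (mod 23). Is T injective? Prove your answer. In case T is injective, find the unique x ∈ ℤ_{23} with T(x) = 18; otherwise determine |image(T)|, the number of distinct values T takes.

8

Since 23 is prime, the nonzero elements of ℤ_{23} form a cyclic group of order 22.
As gcd(13, 22) = 1, raising to the 13th power is a bijection on this group: if x_1^13 ≡ x_2^13 then (x_1x_2^{−1})^13 = 1, and the only element of order dividing gcd(13, 22) = 1 is 1, so x_1 = x_2.
With T(0) = 0 this makes T injective on all of ℤ_{23}, hence bijective (finite equal-size domain and codomain). In particular T is injective.
Since T is injective, we find the preimage of 18. The inverse of x ↦ x^13 on (ℤ_{23})^× is x ↦ x^17, because 13·17 = 221 = 10·22 + 1 ≡ 1 (mod 22) and x^{22} = 1 for x ≠ 0 (Fermat). So T⁻¹(18) = 18^17 mod 23.
Repeated squaring mod 23: 18^1 ≡ 18, 18^2 ≡ 18² = 324 ≡ 2, 18^4 ≡ 2² = 4, 18^8 ≡ 4² = 16, 18^16 ≡ 16² = 256 ≡ 3. Since 17 = 16 + 1, 18^17 ≡ 3·18: 3·18 = 54 ≡ 8. So 18^17 ≡ 8 (mod 23).
Hence T⁻¹(18) = 8.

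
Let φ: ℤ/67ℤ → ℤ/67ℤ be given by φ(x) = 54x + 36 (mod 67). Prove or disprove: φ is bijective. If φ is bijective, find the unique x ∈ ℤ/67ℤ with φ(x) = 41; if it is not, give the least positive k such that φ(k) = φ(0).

46

By definition, injectivity means: for all u, v in the domain, φ(u) = φ(v) implies u = v.
If φ(u) = φ(v), then 54u ≡ 54v (mod 67). Because gcd(54, 67) = 1, we may cancel 54 to get u ≡ v (mod 67).
We now compute 54⁻¹ mod 67 explicitly. Euclid's algorithm: 67 = 1·54 + 13, 54 = 4·13 + 2, 13 = 6·2 + 1; back-substituting gives 1 = 36·54 − 29·67, so 54⁻¹ ≡ 36 (mod 67).
For any y ∈ ℤ/67ℤ, x = 36(y − 36) mod 67 satisfies φ(x) = 54·36(y − 36) + 36 ≡ y (since 54·36 ≡ 1 mod 67). So every y has a preimage.
Therefore φ is bijective.
Since φ is bijective, we compute φ⁻¹(41): solve 54x + 36 ≡ 41 (mod 67), i.e. 54x ≡ 5 (mod 67).
Multiplying by 54⁻¹ = 36 gives x ≡ 36·5 = 180 = 2·67 + 46 ≡ 46 (mod 67).
Check: φ(46) = 54·46 + 36 = 2520 = 37·67 + 41 ≡ 41 (mod 67).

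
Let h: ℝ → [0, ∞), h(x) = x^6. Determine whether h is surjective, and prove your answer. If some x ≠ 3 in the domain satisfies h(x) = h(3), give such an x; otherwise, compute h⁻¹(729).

For any y ∈ [0, ∞), x = y^{1/6} ∈ ℝ satisfies x^6 = y, so h is surjective.
For the follow-up, such an x exists: taking x = −3 ∈ ℝ gives h(−3) = 729 = h(3) with −3 ≠ 3.

-3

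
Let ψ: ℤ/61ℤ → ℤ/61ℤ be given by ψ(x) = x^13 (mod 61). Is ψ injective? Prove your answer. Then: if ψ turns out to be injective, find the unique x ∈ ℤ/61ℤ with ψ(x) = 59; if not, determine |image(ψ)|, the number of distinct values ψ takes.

6

Since 61 is prime, the nonzero elements of ℤ/61ℤ form a cyclic group of order 60.
As gcd(13, 60) = 1, raising to the 13th power is a bijection on this group: if u^13 ≡ v^13 then (uv^{−1})^13 = 1, and the only element of order dividing gcd(13, 60) = 1 is 1, so u = v.
With ψ(0) = 0 this makes ψ injective on all of ℤ/61ℤ, hence bijective (finite equal-size domain and codomain). In particular ψ is injective.
Since ψ is injective, we find the preimage of 59. The inverse of x ↦ x^13 on (ℤ/61ℤ)^× is x ↦ x^37, because 13·37 = 481 = 8·60 + 1 ≡ 1 (mod 60) and x^{60} = 1 for x ≠ 0 (Fermat). So ψ⁻¹(59) = 59^37 mod 61.
Repeated squaring mod 61: 59^1 ≡ 59, 59^2 ≡ 59² = 3481 ≡ 4, 59^4 ≡ 4² = 16, 59^8 ≡ 16² = 256 ≡ 12, 59^16 ≡ 12² = 144 ≡ 22, 59^32 ≡ 22² = 484 ≡ 57. Since 37 = 32 + 4 + 1, 59^37 ≡ 57·16·59: 57·16 = 912 ≡ 58, then 58·59 = 3422 ≡ 6. So 59^37 ≡ 6 (mod 61).
Hence ψ⁻¹(59) = 6.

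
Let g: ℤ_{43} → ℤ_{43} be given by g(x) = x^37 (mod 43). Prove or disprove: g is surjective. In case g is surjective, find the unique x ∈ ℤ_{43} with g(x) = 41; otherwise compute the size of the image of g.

16

Since 43 is prime, the nonzero elements of ℤ_{43} form a cyclic group of order 42.
As gcd(37, 42) = 1, raising to the 37th power is a bijection on this group: if x_1^37 ≡ x_2^37 then (x_1x_2^{−1})^37 = 1, and the only element of order dividing gcd(37, 42) = 1 is 1, so x_1 = x_2.
With g(0) = 0 this makes g injective on all of ℤ_{43}, hence bijective (finite equal-size domain and codomain). In particular g is surjective.
Since g is surjective, we find the preimage of 41. The inverse of x ↦ x^37 on (ℤ_{43})^× is x ↦ x^25, because 37·25 = 925 = 22·42 + 1 ≡ 1 (mod 42) and x^{42} = 1 for x ≠ 0 (Fermat). So g⁻¹(41) = 41^25 mod 43.
Repeated squaring mod 43: 41^1 ≡ 41, 41^2 ≡ 41² = 1681 ≡ 4, 41^4 ≡ 4² = 16, 41^8 ≡ 16² = 256 ≡ 41, 41^16 ≡ 41² = 1681 ≡ 4. Since 25 = 16 + 8 + 1, 41^25 ≡ 4·41·41: 4·41 = 164 ≡ 35, then 35·41 = 1435 ≡ 16. So 41^25 ≡ 16 (mod 43).
Hence g⁻¹(41) = 16.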